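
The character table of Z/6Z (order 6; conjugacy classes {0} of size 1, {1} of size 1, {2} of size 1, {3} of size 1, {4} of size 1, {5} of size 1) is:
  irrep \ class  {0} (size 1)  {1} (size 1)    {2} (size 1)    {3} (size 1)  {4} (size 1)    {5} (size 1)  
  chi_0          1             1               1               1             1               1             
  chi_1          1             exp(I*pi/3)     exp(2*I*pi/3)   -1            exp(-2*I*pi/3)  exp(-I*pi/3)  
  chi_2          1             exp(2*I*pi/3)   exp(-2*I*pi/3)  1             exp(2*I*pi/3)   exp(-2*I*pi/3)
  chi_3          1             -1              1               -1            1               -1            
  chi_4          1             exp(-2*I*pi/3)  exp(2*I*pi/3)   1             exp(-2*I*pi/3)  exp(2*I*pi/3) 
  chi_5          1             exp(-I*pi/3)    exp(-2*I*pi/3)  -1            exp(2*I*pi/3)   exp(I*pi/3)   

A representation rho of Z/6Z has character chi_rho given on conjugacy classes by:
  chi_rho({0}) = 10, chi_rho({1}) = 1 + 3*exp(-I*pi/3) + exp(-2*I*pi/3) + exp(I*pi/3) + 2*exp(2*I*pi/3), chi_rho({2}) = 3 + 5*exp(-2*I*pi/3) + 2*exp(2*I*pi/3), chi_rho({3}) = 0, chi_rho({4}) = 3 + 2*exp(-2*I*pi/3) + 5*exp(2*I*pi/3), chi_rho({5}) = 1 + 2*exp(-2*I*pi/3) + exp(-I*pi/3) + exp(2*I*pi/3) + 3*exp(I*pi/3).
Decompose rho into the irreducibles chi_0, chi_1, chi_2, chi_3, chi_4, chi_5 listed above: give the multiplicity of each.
Multiplicities: chi_0: 2, chi_1: 1, chi_2: 2, chi_3: 1, chi_4: 1, chi_5: 3.

Derivation: Use <chi_rho, chi> = (1/|G|) sum_C |C| * chi_rho(C) * conj(chi(C)) with |G| = 6 for each irreducible chi in the table:
  <chi_rho, chi_0> = (1/6)[1*(10)*conj(1) + 1*(1 + 3*exp(-I*pi/3) + exp(-2*I*pi/3) + exp(I*pi/3) + 2*exp(2*I*pi/3))*conj(1) + 1*(3 + 5*exp(-2*I*pi/3) + 2*exp(2*I*pi/3))*conj(1) + 1*(0)*conj(1) + 1*(3 + 2*exp(-2*I*pi/3) + 5*exp(2*I*pi/3))*conj(1) + 1*(1 + 2*exp(-2*I*pi/3) + exp(-I*pi/3) + exp(2*I*pi/3) + 3*exp(I*pi/3))*conj(1)]
      = (1/6)[(10) + (1 + 3*exp(-I*pi/3) + exp(-2*I*pi/3) + exp(I*pi/3) + 2*exp(2*I*pi/3)) + (3 + 5*exp(-2*I*pi/3) + 2*exp(2*I*pi/3)) + (0) + (3 + 2*exp(-2*I*pi/3) + 5*exp(2*I*pi/3)) + (1 + 2*exp(-2*I*pi/3) + exp(-I*pi/3) + exp(2*I*pi/3) + 3*exp(I*pi/3))] = 12/6 = 2
  <chi_rho, chi_1> = (1/6)[1*(10)*conj(1) + 1*(1 + 3*exp(-I*pi/3) + exp(-2*I*pi/3) + exp(I*pi/3) + 2*exp(2*I*pi/3))*conj(exp(I*pi/3)) + 1*(3 + 5*exp(-2*I*pi/3) + 2*exp(2*I*pi/3))*conj(exp(2*I*pi/3)) + 1*(0)*conj(-1) + 1*(3 + 2*exp(-2*I*pi/3) + 5*exp(2*I*pi/3))*conj(exp(-2*I*pi/3)) + 1*(1 + 2*exp(-2*I*pi/3) + exp(-I*pi/3) + exp(2*I*pi/3) + 3*exp(I*pi/3))*conj(exp(-I*pi/3))]
      = (1/6)[(10) + (3*exp(-2*I*pi/3) + exp(-I*pi/3) + 2*exp(I*pi/3)) + (2 + 3*exp(-2*I*pi/3) + 5*exp(2*I*pi/3)) + (0) + (2 + 5*exp(-2*I*pi/3) + 3*exp(2*I*pi/3)) + (2*exp(-I*pi/3) + exp(I*pi/3) + 3*exp(2*I*pi/3))] = 6/6 = 1
  <chi_rho, chi_2> = (1/6)[1*(10)*conj(1) + 1*(1 + 3*exp(-I*pi/3) + exp(-2*I*pi/3) + exp(I*pi/3) + 2*exp(2*I*pi/3))*conj(exp(2*I*pi/3)) + 1*(3 + 5*exp(-2*I*pi/3) + 2*exp(2*I*pi/3))*conj(exp(-2*I*pi/3)) + 1*(0)*conj(1) + 1*(3 + 2*exp(-2*I*pi/3) + 5*exp(2*I*pi/3))*conj(exp(2*I*pi/3)) + 1*(1 + 2*exp(-2*I*pi/3) + exp(-I*pi/3) + exp(2*I*pi/3) + 3*exp(I*pi/3))*conj(exp(-2*I*pi/3))]
      = (1/6)[(10) + (-1 + exp(-2*I*pi/3) + exp(-I*pi/3) + exp(2*I*pi/3)) + (5 + 2*exp(-2*I*pi/3) + 3*exp(2*I*pi/3)) + (0) + (5 + 3*exp(-2*I*pi/3) + 2*exp(2*I*pi/3)) + (-1 + exp(-2*I*pi/3) + exp(2*I*pi/3) + exp(I*pi/3))] = 12/6 = 2
  <chi_rho, chi_3> = (1/6)[1*(10)*conj(1) + 1*(1 + 3*exp(-I*pi/3) + exp(-2*I*pi/3) + exp(I*pi/3) + 2*exp(2*I*pi/3))*conj(-1) + 1*(3 + 5*exp(-2*I*pi/3) + 2*exp(2*I*pi/3))*conj(1) + 1*(0)*conj(-1) + 1*(3 + 2*exp(-2*I*pi/3) + 5*exp(2*I*pi/3))*conj(1) + 1*(1 + 2*exp(-2*I*pi/3) + exp(-I*pi/3) + exp(2*I*pi/3) + 3*exp(I*pi/3))*conj(-1)]
      = (1/6)[(10) + (-1 - 2*exp(2*I*pi/3) - exp(I*pi/3) - exp(-2*I*pi/3) - 3*exp(-I*pi/3)) + (3 + 5*exp(-2*I*pi/3) + 2*exp(2*I*pi/3)) + (0) + (3 + 2*exp(-2*I*pi/3) + 5*exp(2*I*pi/3)) + (-1 - 3*exp(I*pi/3) - exp(2*I*pi/3) - exp(-I*pi/3) - 2*exp(-2*I*pi/3))] = 6/6 = 1
  <chi_rho, chi_4> = (1/6)[1*(10)*conj(1) + 1*(1 + 3*exp(-I*pi/3) + exp(-2*I*pi/3) + exp(I*pi/3) + 2*exp(2*I*pi/3))*conj(exp(-2*I*pi/3)) + 1*(3 + 5*exp(-2*I*pi/3) + 2*exp(2*I*pi/3))*conj(exp(2*I*pi/3)) + 1*(0)*conj(1) + 1*(3 + 2*exp(-2*I*pi/3) + 5*exp(2*I*pi/3))*conj(exp(-2*I*pi/3)) + 1*(1 + 2*exp(-2*I*pi/3) + exp(-I*pi/3) + exp(2*I*pi/3) + 3*exp(I*pi/3))*conj(exp(2*I*pi/3))]
      = (1/6)[(10) + (2*exp(-2*I*pi/3) + exp(2*I*pi/3) + 3*exp(I*pi/3)) + (2 + 3*exp(-2*I*pi/3) + 5*exp(2*I*pi/3)) + (0) + (2 + 5*exp(-2*I*pi/3) + 3*exp(2*I*pi/3)) + (3*exp(-I*pi/3) + exp(-2*I*pi/3) + 2*exp(2*I*pi/3))] = 6/6 = 1
  <chi_rho, chi_5> = (1/6)[1*(10)*conj(1) + 1*(1 + 3*exp(-I*pi/3) + exp(-2*I*pi/3) + exp(I*pi/3) + 2*exp(2*I*pi/3))*conj(exp(-I*pi/3)) + 1*(3 + 5*exp(-2*I*pi/3) + 2*exp(2*I*pi/3))*conj(exp(-2*I*pi/3)) + 1*(0)*conj(-1) + 1*(3 + 2*exp(-2*I*pi/3) + 5*exp(2*I*pi/3))*conj(exp(2*I*pi/3)) + 1*(1 + 2*exp(-2*I*pi/3) + exp(-I*pi/3) + exp(2*I*pi/3) + 3*exp(I*pi/3))*conj(exp(I*pi/3))]
      = (1/6)[(10) + (1 + exp(-I*pi/3) + exp(2*I*pi/3) + exp(I*pi/3)) + (5 + 2*exp(-2*I*pi/3) + 3*exp(2*I*pi/3)) + (0) + (5 + 3*exp(-2*I*pi/3) + 2*exp(2*I*pi/3)) + (1 + exp(-2*I*pi/3) + exp(-I*pi/3) + exp(I*pi/3))] = 18/6 = 3
(Exp terms are combined using exp(i*s)*conj(exp(i*t)) = exp(i*(s-t)), and sums of them are collapsed using the identity that for every m > 1 the m distinct m-th roots of unity sum to 0, e.g. 1 + exp(2*I*pi/3) + exp(-2*I*pi/3) = 0.)
Dimension check: dim(rho) = sum (mult * dim) = 2*1 + 1*1 + 2*1 + 1*1 + 1*1 + 3*1 = 10 = chi_rho(e) = 10.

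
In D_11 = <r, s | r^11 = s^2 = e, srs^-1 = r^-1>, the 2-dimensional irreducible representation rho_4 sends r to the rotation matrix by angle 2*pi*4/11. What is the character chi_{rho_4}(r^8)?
chi_{rho_4}(r^8) = 2*cos(2*pi*4*8/11) = 2*cos(2*pi/11)

Explanation: rho_4(r^8) is rotation by angle 2*pi*4*8/11, whose trace is 2*cos(2*pi*4*8/11) = 2*cos(2*pi/11).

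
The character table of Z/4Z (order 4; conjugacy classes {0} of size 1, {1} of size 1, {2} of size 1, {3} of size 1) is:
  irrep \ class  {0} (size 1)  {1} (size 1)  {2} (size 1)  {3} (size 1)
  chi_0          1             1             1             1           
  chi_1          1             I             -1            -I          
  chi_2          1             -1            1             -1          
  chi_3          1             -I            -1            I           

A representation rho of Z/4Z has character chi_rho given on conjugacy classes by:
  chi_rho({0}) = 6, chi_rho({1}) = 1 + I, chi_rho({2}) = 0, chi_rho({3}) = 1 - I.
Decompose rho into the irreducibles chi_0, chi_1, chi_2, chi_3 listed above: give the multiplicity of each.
Multiplicities: chi_0: 2, chi_1: 2, chi_2: 1, chi_3: 1.

Justification: Use <chi_rho, chi> = (1/|G|) sum_C |C| * chi_rho(C) * conj(chi(C)) with |G| = 4 for each irreducible chi in the table:
  <chi_rho, chi_0> = (1/4)[1*(6)*conj(1) + 1*(1 + I)*conj(1) + 1*(0)*conj(1) + 1*(1 - I)*conj(1)]
      = (1/4)[(6) + (1 + I) + (0) + (1 - I)] = 8/4 = 2
  <chi_rho, chi_1> = (1/4)[1*(6)*conj(1) + 1*(1 + I)*conj(I) + 1*(0)*conj(-1) + 1*(1 - I)*conj(-I)]
      = (1/4)[(6) + (1 - I) + (0) + (1 + I)] = 8/4 = 2
  <chi_rho, chi_2> = (1/4)[1*(6)*conj(1) + 1*(1 + I)*conj(-1) + 1*(0)*conj(1) + 1*(1 - I)*conj(-1)]
      = (1/4)[(6) + (-1 - I) + (0) + (-1 + I)] = 4/4 = 1
  <chi_rho, chi_3> = (1/4)[1*(6)*conj(1) + 1*(1 + I)*conj(-I) + 1*(0)*conj(-1) + 1*(1 - I)*conj(I)]
      = (1/4)[(6) + (-1 + I) + (0) + (-1 - I)] = 4/4 = 1
(Exp terms are combined using exp(i*s)*conj(exp(i*t)) = exp(i*(s-t)), and sums of them are collapsed using the identity that for every m > 1 the m distinct m-th roots of unity sum to 0, e.g. 1 + exp(2*I*pi/3) + exp(-2*I*pi/3) = 0.)
Dimension check: dim(rho) = sum (mult * dim) = 2*1 + 2*1 + 1*1 + 1*1 = 6 = chi_rho(e) = 6.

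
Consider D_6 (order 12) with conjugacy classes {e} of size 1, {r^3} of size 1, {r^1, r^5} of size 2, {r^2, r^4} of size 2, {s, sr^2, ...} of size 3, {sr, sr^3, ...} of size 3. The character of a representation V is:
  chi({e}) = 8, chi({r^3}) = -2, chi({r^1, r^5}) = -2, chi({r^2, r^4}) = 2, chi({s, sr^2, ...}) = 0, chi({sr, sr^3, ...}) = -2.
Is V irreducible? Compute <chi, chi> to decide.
Not irreducible (reducible): <chi, chi> = 8 > 1.

Explanation: <chi, chi> = (1/|G|) sum_C |C| * |chi(C)|^2 = (1/12)[1*|8|^2 + 1*|-2|^2 + 2*|-2|^2 + 2*|2|^2 + 3*|0|^2 + 3*|-2|^2]
  = (1/12)[(64) + (4) + (8) + (8) + (0) + (12)] = 96/12 = 8.
A character is irreducible iff <chi, chi> = 1, so this representation is reducible.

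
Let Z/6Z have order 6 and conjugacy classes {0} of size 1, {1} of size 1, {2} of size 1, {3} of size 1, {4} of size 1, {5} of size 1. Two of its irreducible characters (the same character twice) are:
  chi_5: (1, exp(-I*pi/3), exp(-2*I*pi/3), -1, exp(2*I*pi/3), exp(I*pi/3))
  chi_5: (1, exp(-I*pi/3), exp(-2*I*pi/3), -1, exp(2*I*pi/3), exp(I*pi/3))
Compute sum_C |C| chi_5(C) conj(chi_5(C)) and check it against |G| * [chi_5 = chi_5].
Sum = 6 = |G| = 6; so <chi_5, chi_5> = 1 (norm-1 confirms irreducibility).

Why: Compute term by term over conjugacy classes (|C| * chi_5(C) * conj(chi_5(C))):
  1*(1)*conj(1) + 1*(exp(-I*pi/3))*conj(exp(-I*pi/3)) + 1*(exp(-2*I*pi/3))*conj(exp(-2*I*pi/3)) + 1*(-1)*conj(-1) + 1*(exp(2*I*pi/3))*conj(exp(2*I*pi/3)) + 1*(exp(I*pi/3))*conj(exp(I*pi/3))
  = (1) + (1) + (1) + (1) + (1) + (1)
  = 6.
(Exp terms are combined using exp(i*s)*conj(exp(i*t)) = exp(i*(s-t)), and sums of them are collapsed using the identity that for every m > 1 the m distinct m-th roots of unity sum to 0, e.g. 1 + exp(2*I*pi/3) + exp(-2*I*pi/3) = 0.)
Dividing by |G| = 6 gives 6/6 = 1, matching the row-orthogonality relation <chi_5, chi_5> = [chi_5 = chi_5].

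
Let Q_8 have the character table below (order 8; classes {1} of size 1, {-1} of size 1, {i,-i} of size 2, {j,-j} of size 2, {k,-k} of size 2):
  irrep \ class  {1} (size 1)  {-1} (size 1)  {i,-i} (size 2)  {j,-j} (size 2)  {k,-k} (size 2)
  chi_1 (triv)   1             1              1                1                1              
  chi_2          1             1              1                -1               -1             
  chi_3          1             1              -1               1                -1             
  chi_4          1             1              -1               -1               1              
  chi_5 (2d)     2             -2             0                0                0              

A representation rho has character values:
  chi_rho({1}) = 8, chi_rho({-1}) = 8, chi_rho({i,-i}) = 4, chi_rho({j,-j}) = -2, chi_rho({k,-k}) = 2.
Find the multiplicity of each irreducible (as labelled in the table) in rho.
Multiplicities: chi_1: 3, chi_2: 3, chi_3: 0, chi_4: 2, chi_5: 0.

Details: Use <chi_rho, chi> = (1/|G|) sum_C |C| * chi_rho(C) * conj(chi(C)) with |G| = 8 for each irreducible chi in the table:
  <chi_rho, chi_1> = (1/8)[1*(8)*conj(1) + 1*(8)*conj(1) + 2*(4)*conj(1) + 2*(-2)*conj(1) + 2*(2)*conj(1)]
      = (1/8)[(8) + (8) + (8) + (-4) + (4)] = 24/8 = 3
  <chi_rho, chi_2> = (1/8)[1*(8)*conj(1) + 1*(8)*conj(1) + 2*(4)*conj(1) + 2*(-2)*conj(-1) + 2*(2)*conj(-1)]
      = (1/8)[(8) + (8) + (8) + (4) + (-4)] = 24/8 = 3
  <chi_rho, chi_3> = (1/8)[1*(8)*conj(1) + 1*(8)*conj(1) + 2*(4)*conj(-1) + 2*(-2)*conj(1) + 2*(2)*conj(-1)]
      = (1/8)[(8) + (8) + (-8) + (-4) + (-4)] = 0/8 = 0
  <chi_rho, chi_4> = (1/8)[1*(8)*conj(1) + 1*(8)*conj(1) + 2*(4)*conj(-1) + 2*(-2)*conj(-1) + 2*(2)*conj(1)]
      = (1/8)[(8) + (8) + (-8) + (4) + (4)] = 16/8 = 2
  <chi_rho, chi_5> = (1/8)[1*(8)*conj(2) + 1*(8)*conj(-2) + 2*(4)*conj(0) + 2*(-2)*conj(0) + 2*(2)*conj(0)]
      = (1/8)[(16) + (-16) + (0) + (0) + (0)] = 0/8 = 0
Dimension check: dim(rho) = sum (mult * dim) = 3*1 + 3*1 + 0*1 + 2*1 + 0*2 = 8 = chi_rho(e) = 8.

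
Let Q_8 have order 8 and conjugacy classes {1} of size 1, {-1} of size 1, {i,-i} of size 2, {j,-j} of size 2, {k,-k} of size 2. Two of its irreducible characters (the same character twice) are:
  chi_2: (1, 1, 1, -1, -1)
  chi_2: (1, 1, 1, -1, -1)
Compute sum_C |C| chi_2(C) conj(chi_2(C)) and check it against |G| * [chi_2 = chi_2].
Sum = 8 = |G| = 8; so <chi_2, chi_2> = 1 (norm-1 confirms irreducibility).

Working: Compute term by term over conjugacy classes (|C| * chi_2(C) * conj(chi_2(C))):
  1*(1)*conj(1) + 1*(1)*conj(1) + 2*(1)*conj(1) + 2*(-1)*conj(-1) + 2*(-1)*conj(-1)
  = (1) + (1) + (2) + (2) + (2)
  = 8.
Dividing by |G| = 8 gives 8/8 = 1, matching the row-orthogonality relation <chi_2, chi_2> = [chi_2 = chi_2].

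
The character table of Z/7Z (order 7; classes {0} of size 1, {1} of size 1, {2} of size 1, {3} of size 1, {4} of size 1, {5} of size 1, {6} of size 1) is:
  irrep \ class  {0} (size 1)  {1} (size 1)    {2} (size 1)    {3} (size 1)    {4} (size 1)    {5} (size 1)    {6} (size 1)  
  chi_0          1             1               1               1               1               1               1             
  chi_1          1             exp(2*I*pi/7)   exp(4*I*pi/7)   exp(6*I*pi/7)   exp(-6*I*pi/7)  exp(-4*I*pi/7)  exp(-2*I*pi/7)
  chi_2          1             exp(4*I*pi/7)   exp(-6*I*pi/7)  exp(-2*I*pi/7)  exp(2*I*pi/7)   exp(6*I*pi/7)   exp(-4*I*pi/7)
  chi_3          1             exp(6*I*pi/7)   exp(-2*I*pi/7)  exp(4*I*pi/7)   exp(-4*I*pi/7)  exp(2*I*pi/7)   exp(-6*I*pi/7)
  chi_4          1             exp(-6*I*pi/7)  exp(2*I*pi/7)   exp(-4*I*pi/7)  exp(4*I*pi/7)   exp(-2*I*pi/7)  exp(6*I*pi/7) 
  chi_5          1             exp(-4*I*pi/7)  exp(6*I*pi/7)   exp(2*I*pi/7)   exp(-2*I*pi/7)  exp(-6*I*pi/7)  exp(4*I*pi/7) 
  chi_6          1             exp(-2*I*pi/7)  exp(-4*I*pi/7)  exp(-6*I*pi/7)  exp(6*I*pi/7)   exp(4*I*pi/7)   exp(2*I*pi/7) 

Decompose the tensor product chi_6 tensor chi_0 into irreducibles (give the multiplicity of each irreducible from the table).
chi_6 tensor chi_0 = chi_6 (all other irreducibles have multiplicity 0).

Working: The character of a tensor product is the pointwise product (chi_6 * chi_0)(C) = chi_6(C) * chi_0(C):
  {0}: (1)*(1), {1}: (exp(-2*I*pi/7))*(1), {2}: (exp(-4*I*pi/7))*(1), {3}: (exp(-6*I*pi/7))*(1), {4}: (exp(6*I*pi/7))*(1), {5}: (exp(4*I*pi/7))*(1), {6}: (exp(2*I*pi/7))*(1)
so (chi_6 * chi_0) takes values
  {0} -> 1, {1} -> exp(-2*I*pi/7), {2} -> exp(-4*I*pi/7), {3} -> exp(-6*I*pi/7), {4} -> exp(6*I*pi/7), {5} -> exp(4*I*pi/7), {6} -> exp(2*I*pi/7).
Now take the inner product of this character with each irreducible chi from the table, <chi_6*chi_0, chi> = (1/7) sum_C |C| (chi_6*chi_0)(C) conj(chi(C)):
  <chi_6*chi_0, chi_0> = (1/7)[1*(1)*conj(1) + 1*(exp(-2*I*pi/7))*conj(1) + 1*(exp(-4*I*pi/7))*conj(1) + 1*(exp(-6*I*pi/7))*conj(1) + 1*(exp(6*I*pi/7))*conj(1) + 1*(exp(4*I*pi/7))*conj(1) + 1*(exp(2*I*pi/7))*conj(1)]
      = (1/7)[(1) + (exp(-2*I*pi/7)) + (exp(-4*I*pi/7)) + (exp(-6*I*pi/7)) + (exp(6*I*pi/7)) + (exp(4*I*pi/7)) + (exp(2*I*pi/7))] = 0/7 = 0
  <chi_6*chi_0, chi_1> = (1/7)[1*(1)*conj(1) + 1*(exp(-2*I*pi/7))*conj(exp(2*I*pi/7)) + 1*(exp(-4*I*pi/7))*conj(exp(4*I*pi/7)) + 1*(exp(-6*I*pi/7))*conj(exp(6*I*pi/7)) + 1*(exp(6*I*pi/7))*conj(exp(-6*I*pi/7)) + 1*(exp(4*I*pi/7))*conj(exp(-4*I*pi/7)) + 1*(exp(2*I*pi/7))*conj(exp(-2*I*pi/7))]
      = (1/7)[(1) + (exp(-4*I*pi/7)) + (exp(6*I*pi/7)) + (exp(2*I*pi/7)) + (exp(-2*I*pi/7)) + (exp(-6*I*pi/7)) + (exp(4*I*pi/7))] = 0/7 = 0
  <chi_6*chi_0, chi_2> = (1/7)[1*(1)*conj(1) + 1*(exp(-2*I*pi/7))*conj(exp(4*I*pi/7)) + 1*(exp(-4*I*pi/7))*conj(exp(-6*I*pi/7)) + 1*(exp(-6*I*pi/7))*conj(exp(-2*I*pi/7)) + 1*(exp(6*I*pi/7))*conj(exp(2*I*pi/7)) + 1*(exp(4*I*pi/7))*conj(exp(6*I*pi/7)) + 1*(exp(2*I*pi/7))*conj(exp(-4*I*pi/7))]
      = (1/7)[(1) + (exp(-6*I*pi/7)) + (exp(2*I*pi/7)) + (exp(-4*I*pi/7)) + (exp(4*I*pi/7)) + (exp(-2*I*pi/7)) + (exp(6*I*pi/7))] = 0/7 = 0
  <chi_6*chi_0, chi_3> = (1/7)[1*(1)*conj(1) + 1*(exp(-2*I*pi/7))*conj(exp(6*I*pi/7)) + 1*(exp(-4*I*pi/7))*conj(exp(-2*I*pi/7)) + 1*(exp(-6*I*pi/7))*conj(exp(4*I*pi/7)) + 1*(exp(6*I*pi/7))*conj(exp(-4*I*pi/7)) + 1*(exp(4*I*pi/7))*conj(exp(2*I*pi/7)) + 1*(exp(2*I*pi/7))*conj(exp(-6*I*pi/7))]
      = (1/7)[(1) + (exp(6*I*pi/7)) + (exp(-2*I*pi/7)) + (exp(4*I*pi/7)) + (exp(-4*I*pi/7)) + (exp(2*I*pi/7)) + (exp(-6*I*pi/7))] = 0/7 = 0
  <chi_6*chi_0, chi_4> = (1/7)[1*(1)*conj(1) + 1*(exp(-2*I*pi/7))*conj(exp(-6*I*pi/7)) + 1*(exp(-4*I*pi/7))*conj(exp(2*I*pi/7)) + 1*(exp(-6*I*pi/7))*conj(exp(-4*I*pi/7)) + 1*(exp(6*I*pi/7))*conj(exp(4*I*pi/7)) + 1*(exp(4*I*pi/7))*conj(exp(-2*I*pi/7)) + 1*(exp(2*I*pi/7))*conj(exp(6*I*pi/7))]
      = (1/7)[(1) + (exp(4*I*pi/7)) + (exp(-6*I*pi/7)) + (exp(-2*I*pi/7)) + (exp(2*I*pi/7)) + (exp(6*I*pi/7)) + (exp(-4*I*pi/7))] = 0/7 = 0
  <chi_6*chi_0, chi_5> = (1/7)[1*(1)*conj(1) + 1*(exp(-2*I*pi/7))*conj(exp(-4*I*pi/7)) + 1*(exp(-4*I*pi/7))*conj(exp(6*I*pi/7)) + 1*(exp(-6*I*pi/7))*conj(exp(2*I*pi/7)) + 1*(exp(6*I*pi/7))*conj(exp(-2*I*pi/7)) + 1*(exp(4*I*pi/7))*conj(exp(-6*I*pi/7)) + 1*(exp(2*I*pi/7))*conj(exp(4*I*pi/7))]
      = (1/7)[(1) + (exp(2*I*pi/7)) + (exp(4*I*pi/7)) + (exp(6*I*pi/7)) + (exp(-6*I*pi/7)) + (exp(-4*I*pi/7)) + (exp(-2*I*pi/7))] = 0/7 = 0
  <chi_6*chi_0, chi_6> = (1/7)[1*(1)*conj(1) + 1*(exp(-2*I*pi/7))*conj(exp(-2*I*pi/7)) + 1*(exp(-4*I*pi/7))*conj(exp(-4*I*pi/7)) + 1*(exp(-6*I*pi/7))*conj(exp(-6*I*pi/7)) + 1*(exp(6*I*pi/7))*conj(exp(6*I*pi/7)) + 1*(exp(4*I*pi/7))*conj(exp(4*I*pi/7)) + 1*(exp(2*I*pi/7))*conj(exp(2*I*pi/7))]
      = (1/7)[(1) + (1) + (1) + (1) + (1) + (1) + (1)] = 7/7 = 1
(Exp terms are combined using exp(i*s)*conj(exp(i*t)) = exp(i*(s-t)), and sums of them are collapsed using the identity that for every m > 1 the m distinct m-th roots of unity sum to 0, e.g. 1 + exp(2*I*pi/3) + exp(-2*I*pi/3) = 0.)
Hence the multiplicities are chi_6: 1. Dimension check: dim(chi_6)*dim(chi_0) = 1*1 = 1 and sum (mult * dim) = 1*1 = 1.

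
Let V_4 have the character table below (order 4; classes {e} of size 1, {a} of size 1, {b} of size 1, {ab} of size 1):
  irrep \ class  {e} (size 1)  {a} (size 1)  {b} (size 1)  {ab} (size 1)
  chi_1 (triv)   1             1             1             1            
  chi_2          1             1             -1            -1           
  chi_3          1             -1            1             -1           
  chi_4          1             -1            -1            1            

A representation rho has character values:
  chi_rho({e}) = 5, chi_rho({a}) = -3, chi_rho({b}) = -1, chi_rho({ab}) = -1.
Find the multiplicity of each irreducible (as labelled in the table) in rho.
Multiplicities: chi_1: 0, chi_2: 1, chi_3: 2, chi_4: 2.

Details: Use <chi_rho, chi> = (1/|G|) sum_C |C| * chi_rho(C) * conj(chi(C)) with |G| = 4 for each irreducible chi in the table:
  <chi_rho, chi_1> = (1/4)[1*(5)*conj(1) + 1*(-3)*conj(1) + 1*(-1)*conj(1) + 1*(-1)*conj(1)]
      = (1/4)[(5) + (-3) + (-1) + (-1)] = 0/4 = 0
  <chi_rho, chi_2> = (1/4)[1*(5)*conj(1) + 1*(-3)*conj(1) + 1*(-1)*conj(-1) + 1*(-1)*conj(-1)]
      = (1/4)[(5) + (-3) + (1) + (1)] = 4/4 = 1
  <chi_rho, chi_3> = (1/4)[1*(5)*conj(1) + 1*(-3)*conj(-1) + 1*(-1)*conj(1) + 1*(-1)*conj(-1)]
      = (1/4)[(5) + (3) + (-1) + (1)] = 8/4 = 2
  <chi_rho, chi_4> = (1/4)[1*(5)*conj(1) + 1*(-3)*conj(-1) + 1*(-1)*conj(-1) + 1*(-1)*conj(1)]
      = (1/4)[(5) + (3) + (1) + (-1)] = 8/4 = 2
Dimension check: dim(rho) = sum (mult * dim) = 0*1 + 1*1 + 2*1 + 2*1 = 5 = chi_rho(e) = 5.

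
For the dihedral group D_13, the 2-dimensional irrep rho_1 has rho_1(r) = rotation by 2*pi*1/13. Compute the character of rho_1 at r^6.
chi_{rho_1}(r^6) = 2*cos(2*pi*1*6/13) = -2*cos(pi/13)

Solution. rho_1(r^6) is rotation by angle 2*pi*1*6/13, whose trace is 2*cos(2*pi*1*6/13) = -2*cos(pi/13).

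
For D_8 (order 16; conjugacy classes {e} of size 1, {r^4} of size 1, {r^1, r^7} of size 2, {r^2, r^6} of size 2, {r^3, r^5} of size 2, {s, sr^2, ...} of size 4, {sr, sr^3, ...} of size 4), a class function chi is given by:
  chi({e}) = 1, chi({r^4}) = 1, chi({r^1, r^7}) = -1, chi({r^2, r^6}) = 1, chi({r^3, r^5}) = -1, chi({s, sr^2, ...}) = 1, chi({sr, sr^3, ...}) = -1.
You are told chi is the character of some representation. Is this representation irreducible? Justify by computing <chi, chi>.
Irreducible: <chi, chi> = 1.

Solution. <chi, chi> = (1/|G|) sum_C |C| * |chi(C)|^2 = (1/16)[1*|1|^2 + 1*|1|^2 + 2*|-1|^2 + 2*|1|^2 + 2*|-1|^2 + 4*|1|^2 + 4*|-1|^2]
  = (1/16)[(1) + (1) + (2) + (2) + (2) + (4) + (4)] = 16/16 = 1.
A character is irreducible iff <chi, chi> = 1, so this representation is irreducible.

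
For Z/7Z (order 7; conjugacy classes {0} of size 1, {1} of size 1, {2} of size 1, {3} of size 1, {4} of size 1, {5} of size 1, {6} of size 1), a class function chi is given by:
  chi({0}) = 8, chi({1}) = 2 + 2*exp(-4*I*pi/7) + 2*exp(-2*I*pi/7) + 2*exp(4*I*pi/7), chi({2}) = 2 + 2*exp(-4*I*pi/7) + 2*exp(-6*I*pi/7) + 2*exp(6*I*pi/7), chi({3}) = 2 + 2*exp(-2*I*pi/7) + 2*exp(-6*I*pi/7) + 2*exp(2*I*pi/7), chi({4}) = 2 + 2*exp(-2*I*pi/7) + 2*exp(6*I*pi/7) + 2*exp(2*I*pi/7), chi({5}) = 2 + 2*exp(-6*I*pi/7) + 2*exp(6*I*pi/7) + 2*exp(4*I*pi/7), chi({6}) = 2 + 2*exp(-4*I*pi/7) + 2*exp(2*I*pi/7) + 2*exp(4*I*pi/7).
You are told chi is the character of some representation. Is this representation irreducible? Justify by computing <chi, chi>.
Not irreducible (reducible): <chi, chi> = 16 > 1.

Reasoning: <chi, chi> = (1/|G|) sum_C |C| * |chi(C)|^2 = (1/7)[1*|8|^2 + 1*|2 + 2*exp(-4*I*pi/7) + 2*exp(-2*I*pi/7) + 2*exp(4*I*pi/7)|^2 + 1*|2 + 2*exp(-4*I*pi/7) + 2*exp(-6*I*pi/7) + 2*exp(6*I*pi/7)|^2 + 1*|2 + 2*exp(-2*I*pi/7) + 2*exp(-6*I*pi/7) + 2*exp(2*I*pi/7)|^2 + 1*|2 + 2*exp(-2*I*pi/7) + 2*exp(6*I*pi/7) + 2*exp(2*I*pi/7)|^2 + 1*|2 + 2*exp(-6*I*pi/7) + 2*exp(6*I*pi/7) + 2*exp(4*I*pi/7)|^2 + 1*|2 + 2*exp(-4*I*pi/7) + 2*exp(2*I*pi/7) + 2*exp(4*I*pi/7)|^2]
  = (1/7)[(64) + (8) + (8) + (8) + (8) + (8) + (8)] = 112/7 = 16.
(Exp terms are combined using exp(i*s)*conj(exp(i*t)) = exp(i*(s-t)), and sums of them are collapsed using the identity that for every m > 1 the m distinct m-th roots of unity sum to 0, e.g. 1 + exp(2*I*pi/3) + exp(-2*I*pi/3) = 0.)
A character is irreducible iff <chi, chi> = 1, so this representation is reducible.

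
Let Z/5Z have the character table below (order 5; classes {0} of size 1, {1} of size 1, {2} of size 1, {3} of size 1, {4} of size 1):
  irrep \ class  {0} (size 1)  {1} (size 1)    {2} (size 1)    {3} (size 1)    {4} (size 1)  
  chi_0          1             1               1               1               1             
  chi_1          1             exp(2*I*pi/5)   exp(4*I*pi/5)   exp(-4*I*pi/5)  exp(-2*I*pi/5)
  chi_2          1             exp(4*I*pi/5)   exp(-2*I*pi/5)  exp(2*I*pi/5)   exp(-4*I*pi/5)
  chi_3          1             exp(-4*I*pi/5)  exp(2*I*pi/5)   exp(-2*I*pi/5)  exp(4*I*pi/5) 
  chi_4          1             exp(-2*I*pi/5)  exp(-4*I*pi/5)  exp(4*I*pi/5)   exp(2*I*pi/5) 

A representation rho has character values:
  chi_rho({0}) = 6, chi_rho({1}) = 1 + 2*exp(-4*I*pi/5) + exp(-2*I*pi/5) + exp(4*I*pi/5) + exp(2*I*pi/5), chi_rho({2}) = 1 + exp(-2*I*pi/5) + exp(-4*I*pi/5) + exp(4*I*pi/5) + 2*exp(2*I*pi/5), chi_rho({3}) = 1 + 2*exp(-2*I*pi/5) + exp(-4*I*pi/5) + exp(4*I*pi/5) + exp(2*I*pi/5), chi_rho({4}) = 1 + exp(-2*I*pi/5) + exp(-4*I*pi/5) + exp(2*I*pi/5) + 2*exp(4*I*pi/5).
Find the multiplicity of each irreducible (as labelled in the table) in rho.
Multiplicities: chi_0: 1, chi_1: 1, chi_2: 1, chi_3: 2, chi_4: 1.

Solution. Use <chi_rho, chi> = (1/|G|) sum_C |C| * chi_rho(C) * conj(chi(C)) with |G| = 5 for each irreducible chi in the table:
  <chi_rho, chi_0> = (1/5)[1*(6)*conj(1) + 1*(1 + 2*exp(-4*I*pi/5) + exp(-2*I*pi/5) + exp(4*I*pi/5) + exp(2*I*pi/5))*conj(1) + 1*(1 + exp(-2*I*pi/5) + exp(-4*I*pi/5) + exp(4*I*pi/5) + 2*exp(2*I*pi/5))*conj(1) + 1*(1 + 2*exp(-2*I*pi/5) + exp(-4*I*pi/5) + exp(4*I*pi/5) + exp(2*I*pi/5))*conj(1) + 1*(1 + exp(-2*I*pi/5) + exp(-4*I*pi/5) + exp(2*I*pi/5) + 2*exp(4*I*pi/5))*conj(1)]
      = (1/5)[(6) + (1 + 2*exp(-4*I*pi/5) + exp(-2*I*pi/5) + exp(4*I*pi/5) + exp(2*I*pi/5)) + (1 + exp(-2*I*pi/5) + exp(-4*I*pi/5) + exp(4*I*pi/5) + 2*exp(2*I*pi/5)) + (1 + 2*exp(-2*I*pi/5) + exp(-4*I*pi/5) + exp(4*I*pi/5) + exp(2*I*pi/5)) + (1 + exp(-2*I*pi/5) + exp(-4*I*pi/5) + exp(2*I*pi/5) + 2*exp(4*I*pi/5))] = 5/5 = 1
  <chi_rho, chi_1> = (1/5)[1*(6)*conj(1) + 1*(1 + 2*exp(-4*I*pi/5) + exp(-2*I*pi/5) + exp(4*I*pi/5) + exp(2*I*pi/5))*conj(exp(2*I*pi/5)) + 1*(1 + exp(-2*I*pi/5) + exp(-4*I*pi/5) + exp(4*I*pi/5) + 2*exp(2*I*pi/5))*conj(exp(4*I*pi/5)) + 1*(1 + 2*exp(-2*I*pi/5) + exp(-4*I*pi/5) + exp(4*I*pi/5) + exp(2*I*pi/5))*conj(exp(-4*I*pi/5)) + 1*(1 + exp(-2*I*pi/5) + exp(-4*I*pi/5) + exp(2*I*pi/5) + 2*exp(4*I*pi/5))*conj(exp(-2*I*pi/5))]
      = (1/5)[(6) + (1 + exp(-2*I*pi/5) + exp(-4*I*pi/5) + exp(2*I*pi/5) + 2*exp(4*I*pi/5)) + (1 + 2*exp(-2*I*pi/5) + exp(-4*I*pi/5) + exp(4*I*pi/5) + exp(2*I*pi/5)) + (1 + exp(-2*I*pi/5) + exp(-4*I*pi/5) + exp(4*I*pi/5) + 2*exp(2*I*pi/5)) + (1 + 2*exp(-4*I*pi/5) + exp(-2*I*pi/5) + exp(4*I*pi/5) + exp(2*I*pi/5))] = 5/5 = 1
  <chi_rho, chi_2> = (1/5)[1*(6)*conj(1) + 1*(1 + 2*exp(-4*I*pi/5) + exp(-2*I*pi/5) + exp(4*I*pi/5) + exp(2*I*pi/5))*conj(exp(4*I*pi/5)) + 1*(1 + exp(-2*I*pi/5) + exp(-4*I*pi/5) + exp(4*I*pi/5) + 2*exp(2*I*pi/5))*conj(exp(-2*I*pi/5)) + 1*(1 + 2*exp(-2*I*pi/5) + exp(-4*I*pi/5) + exp(4*I*pi/5) + exp(2*I*pi/5))*conj(exp(2*I*pi/5)) + 1*(1 + exp(-2*I*pi/5) + exp(-4*I*pi/5) + exp(2*I*pi/5) + 2*exp(4*I*pi/5))*conj(exp(-4*I*pi/5))]
      = (1/5)[(6) + (1 + exp(-2*I*pi/5) + exp(-4*I*pi/5) + exp(4*I*pi/5) + 2*exp(2*I*pi/5)) + (1 + exp(-2*I*pi/5) + exp(-4*I*pi/5) + exp(2*I*pi/5) + 2*exp(4*I*pi/5)) + (1 + 2*exp(-4*I*pi/5) + exp(-2*I*pi/5) + exp(4*I*pi/5) + exp(2*I*pi/5)) + (1 + 2*exp(-2*I*pi/5) + exp(-4*I*pi/5) + exp(4*I*pi/5) + exp(2*I*pi/5))] = 5/5 = 1
  <chi_rho, chi_3> = (1/5)[1*(6)*conj(1) + 1*(1 + 2*exp(-4*I*pi/5) + exp(-2*I*pi/5) + exp(4*I*pi/5) + exp(2*I*pi/5))*conj(exp(-4*I*pi/5)) + 1*(1 + exp(-2*I*pi/5) + exp(-4*I*pi/5) + exp(4*I*pi/5) + 2*exp(2*I*pi/5))*conj(exp(2*I*pi/5)) + 1*(1 + 2*exp(-2*I*pi/5) + exp(-4*I*pi/5) + exp(4*I*pi/5) + exp(2*I*pi/5))*conj(exp(-2*I*pi/5)) + 1*(1 + exp(-2*I*pi/5) + exp(-4*I*pi/5) + exp(2*I*pi/5) + 2*exp(4*I*pi/5))*conj(exp(4*I*pi/5))]
      = (1/5)[(6) + (1) + (1) + (1) + (1)] = 10/5 = 2
  <chi_rho, chi_4> = (1/5)[1*(6)*conj(1) + 1*(1 + 2*exp(-4*I*pi/5) + exp(-2*I*pi/5) + exp(4*I*pi/5) + exp(2*I*pi/5))*conj(exp(-2*I*pi/5)) + 1*(1 + exp(-2*I*pi/5) + exp(-4*I*pi/5) + exp(4*I*pi/5) + 2*exp(2*I*pi/5))*conj(exp(-4*I*pi/5)) + 1*(1 + 2*exp(-2*I*pi/5) + exp(-4*I*pi/5) + exp(4*I*pi/5) + exp(2*I*pi/5))*conj(exp(4*I*pi/5)) + 1*(1 + exp(-2*I*pi/5) + exp(-4*I*pi/5) + exp(2*I*pi/5) + 2*exp(4*I*pi/5))*conj(exp(2*I*pi/5))]
      = (1/5)[(6) + (1 + 2*exp(-2*I*pi/5) + exp(-4*I*pi/5) + exp(4*I*pi/5) + exp(2*I*pi/5)) + (1 + 2*exp(-4*I*pi/5) + exp(-2*I*pi/5) + exp(4*I*pi/5) + exp(2*I*pi/5)) + (1 + exp(-2*I*pi/5) + exp(-4*I*pi/5) + exp(2*I*pi/5) + 2*exp(4*I*pi/5)) + (1 + exp(-2*I*pi/5) + exp(-4*I*pi/5) + exp(4*I*pi/5) + 2*exp(2*I*pi/5))] = 5/5 = 1
(Exp terms are combined using exp(i*s)*conj(exp(i*t)) = exp(i*(s-t)), and sums of them are collapsed using the identity that for every m > 1 the m distinct m-th roots of unity sum to 0, e.g. 1 + exp(2*I*pi/3) + exp(-2*I*pi/3) = 0.)
Dimension check: dim(rho) = sum (mult * dim) = 1*1 + 1*1 + 1*1 + 2*1 + 1*1 = 6 = chi_rho(e) = 6.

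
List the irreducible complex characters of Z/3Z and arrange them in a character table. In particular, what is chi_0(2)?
Character table of Z/3Z (irreps indexed chi_0,...,chi_2 with chi_k(m) = zeta_3^(k*m), zeta_3 = exp(2*pi*i/3)):
  irrep \ class  {0} (size 1)  {1} (size 1)    {2} (size 1)  
  chi_0          1             1               1             
  chi_1          1             exp(2*I*pi/3)   exp(-2*I*pi/3)
  chi_2          1             exp(-2*I*pi/3)  exp(2*I*pi/3) 

Spot check: chi_0(2) = zeta_3^(0*2) = zeta_3^0 = 1.

Reasoning: Z/3Z is abelian, so all 3 irreducible complex representations are 1-dimensional. They are given by chi_k(m) = zeta_3^(k*m) for k = 0,...,2. Row orthogonality: sum_m chi_k(m) conj(chi_l(m)) = 3 * [k = l].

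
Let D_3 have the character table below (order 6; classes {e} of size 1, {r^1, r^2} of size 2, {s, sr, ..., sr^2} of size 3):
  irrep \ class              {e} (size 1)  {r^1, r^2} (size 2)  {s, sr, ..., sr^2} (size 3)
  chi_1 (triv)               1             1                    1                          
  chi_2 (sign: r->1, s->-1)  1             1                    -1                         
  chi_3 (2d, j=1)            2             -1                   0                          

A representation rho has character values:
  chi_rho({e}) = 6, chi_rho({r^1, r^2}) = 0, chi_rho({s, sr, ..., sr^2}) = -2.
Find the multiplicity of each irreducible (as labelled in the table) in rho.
Multiplicities: chi_1: 0, chi_2: 2, chi_3: 2.

Why: Use <chi_rho, chi> = (1/|G|) sum_C |C| * chi_rho(C) * conj(chi(C)) with |G| = 6 for each irreducible chi in the table:
  <chi_rho, chi_1> = (1/6)[1*(6)*conj(1) + 2*(0)*conj(1) + 3*(-2)*conj(1)]
      = (1/6)[(6) + (0) + (-6)] = 0/6 = 0
  <chi_rho, chi_2> = (1/6)[1*(6)*conj(1) + 2*(0)*conj(1) + 3*(-2)*conj(-1)]
      = (1/6)[(6) + (0) + (6)] = 12/6 = 2
  <chi_rho, chi_3> = (1/6)[1*(6)*conj(2) + 2*(0)*conj(-1) + 3*(-2)*conj(0)]
      = (1/6)[(12) + (0) + (0)] = 12/6 = 2
Dimension check: dim(rho) = sum (mult * dim) = 0*1 + 2*1 + 2*2 = 6 = chi_rho(e) = 6.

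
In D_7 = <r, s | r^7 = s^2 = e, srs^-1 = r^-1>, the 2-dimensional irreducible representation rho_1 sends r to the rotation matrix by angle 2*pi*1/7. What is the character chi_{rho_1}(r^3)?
chi_{rho_1}(r^3) = 2*cos(2*pi*1*3/7) = -2*cos(pi/7)

Explanation: rho_1(r^3) is rotation by angle 2*pi*1*3/7, whose trace is 2*cos(2*pi*1*3/7) = -2*cos(pi/7).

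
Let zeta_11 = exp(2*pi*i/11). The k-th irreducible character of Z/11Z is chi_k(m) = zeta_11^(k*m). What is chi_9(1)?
chi_9(1) = zeta_11^9 = exp(-4*I*pi/11)

chi_9(1) = zeta_11^(9*1) = zeta_11^9. Since zeta_11^11 = 1, this equals zeta_11^9 = exp(2*pi*i*9/11) = exp(-4*I*pi/11).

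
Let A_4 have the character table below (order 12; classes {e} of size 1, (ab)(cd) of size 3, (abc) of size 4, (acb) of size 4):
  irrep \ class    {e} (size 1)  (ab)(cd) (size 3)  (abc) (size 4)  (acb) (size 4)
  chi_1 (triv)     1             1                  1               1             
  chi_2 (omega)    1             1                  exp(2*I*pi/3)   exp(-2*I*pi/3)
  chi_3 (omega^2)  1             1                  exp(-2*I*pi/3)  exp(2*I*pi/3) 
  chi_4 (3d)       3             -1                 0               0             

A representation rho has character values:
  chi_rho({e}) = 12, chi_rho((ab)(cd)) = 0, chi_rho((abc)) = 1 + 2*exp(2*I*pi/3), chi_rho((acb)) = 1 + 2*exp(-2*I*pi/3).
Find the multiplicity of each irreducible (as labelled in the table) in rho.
Multiplicities: chi_1: 1, chi_2: 2, chi_3: 0, chi_4: 3.

Why: Use <chi_rho, chi> = (1/|G|) sum_C |C| * chi_rho(C) * conj(chi(C)) with |G| = 12 for each irreducible chi in the table:
  <chi_rho, chi_1> = (1/12)[1*(12)*conj(1) + 3*(0)*conj(1) + 4*(1 + 2*exp(2*I*pi/3))*conj(1) + 4*(1 + 2*exp(-2*I*pi/3))*conj(1)]
      = (1/12)[(12) + (0) + (4 + 8*exp(2*I*pi/3)) + (4 + 8*exp(-2*I*pi/3))] = 12/12 = 1
  <chi_rho, chi_2> = (1/12)[1*(12)*conj(1) + 3*(0)*conj(1) + 4*(1 + 2*exp(2*I*pi/3))*conj(exp(2*I*pi/3)) + 4*(1 + 2*exp(-2*I*pi/3))*conj(exp(-2*I*pi/3))]
      = (1/12)[(12) + (0) + (8 + 4*exp(-2*I*pi/3)) + (8 + 4*exp(2*I*pi/3))] = 24/12 = 2
  <chi_rho, chi_3> = (1/12)[1*(12)*conj(1) + 3*(0)*conj(1) + 4*(1 + 2*exp(2*I*pi/3))*conj(exp(-2*I*pi/3)) + 4*(1 + 2*exp(-2*I*pi/3))*conj(exp(2*I*pi/3))]
      = (1/12)[(12) + (0) + (8*exp(-2*I*pi/3) + 4*exp(2*I*pi/3)) + (4*exp(-2*I*pi/3) + 8*exp(2*I*pi/3))] = 0/12 = 0
  <chi_rho, chi_4> = (1/12)[1*(12)*conj(3) + 3*(0)*conj(-1) + 4*(1 + 2*exp(2*I*pi/3))*conj(0) + 4*(1 + 2*exp(-2*I*pi/3))*conj(0)]
      = (1/12)[(36) + (0) + (0) + (0)] = 36/12 = 3
(Exp terms are combined using exp(i*s)*conj(exp(i*t)) = exp(i*(s-t)), and sums of them are collapsed using the identity that for every m > 1 the m distinct m-th roots of unity sum to 0, e.g. 1 + exp(2*I*pi/3) + exp(-2*I*pi/3) = 0.)
Dimension check: dim(rho) = sum (mult * dim) = 1*1 + 2*1 + 0*1 + 3*3 = 12 = chi_rho(e) = 12.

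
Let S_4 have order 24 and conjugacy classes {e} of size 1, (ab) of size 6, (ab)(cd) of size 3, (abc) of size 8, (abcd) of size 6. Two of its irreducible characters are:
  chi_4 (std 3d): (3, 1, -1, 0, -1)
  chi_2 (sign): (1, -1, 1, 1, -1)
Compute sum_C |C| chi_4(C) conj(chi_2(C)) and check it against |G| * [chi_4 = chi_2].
Sum = 0; so <chi_4, chi_2> = 0 (distinct irreducibles are orthogonal).

Derivation: Compute term by term over conjugacy classes (|C| * chi_4(C) * conj(chi_2(C))):
  1*(3)*conj(1) + 6*(1)*conj(-1) + 3*(-1)*conj(1) + 8*(0)*conj(1) + 6*(-1)*conj(-1)
  = (3) + (-6) + (-3) + (0) + (6)
  = 0.
Dividing by |G| = 24 gives 0/24 = 0, matching the row-orthogonality relation <chi_4, chi_2> = [chi_4 = chi_2].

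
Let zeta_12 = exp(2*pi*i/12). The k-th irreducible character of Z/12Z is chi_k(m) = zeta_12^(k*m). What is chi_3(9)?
chi_3(9) = zeta_12^27 = I

Derivation: chi_3(9) = zeta_12^(3*9) = zeta_12^27. Since zeta_12^12 = 1, this equals zeta_12^3 = exp(2*pi*i*3/12) = I.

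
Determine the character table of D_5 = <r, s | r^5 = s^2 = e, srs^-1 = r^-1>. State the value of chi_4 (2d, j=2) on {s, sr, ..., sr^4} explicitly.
Conjugacy classes: {e} of size 1, {r^1, r^4} of size 2, {r^2, r^3} of size 2, {s, sr, ..., sr^4} of size 5.
Character table:
  irrep \ class              {e} (size 1)  {r^1, r^4} (size 2)  {r^2, r^3} (size 2)  {s, sr, ..., sr^4} (size 5)
  chi_1 (triv)               1             1                    1                    1                          
  chi_2 (sign: r->1, s->-1)  1             1                    1                    -1                         
  chi_3 (2d, j=1)            2             -1/2 + sqrt(5)/2     -sqrt(5)/2 - 1/2     0                          
  chi_4 (2d, j=2)            2             -sqrt(5)/2 - 1/2     -1/2 + sqrt(5)/2     0                          

Spot check: chi_4 (2d, j=2) on {s, sr, ..., sr^4} = 0.

Working: D_5 has order 2*5 = 10 with 4 conjugacy classes, hence 4 irreducibles. Sum of squared dims 1 + 1 + 4 + 4 = 10 = |G|. Linear characters come from the abelianisation; the 2-dimensional irreps have character r^k -> 2*cos(2*pi*j*k/5), reflections -> 0.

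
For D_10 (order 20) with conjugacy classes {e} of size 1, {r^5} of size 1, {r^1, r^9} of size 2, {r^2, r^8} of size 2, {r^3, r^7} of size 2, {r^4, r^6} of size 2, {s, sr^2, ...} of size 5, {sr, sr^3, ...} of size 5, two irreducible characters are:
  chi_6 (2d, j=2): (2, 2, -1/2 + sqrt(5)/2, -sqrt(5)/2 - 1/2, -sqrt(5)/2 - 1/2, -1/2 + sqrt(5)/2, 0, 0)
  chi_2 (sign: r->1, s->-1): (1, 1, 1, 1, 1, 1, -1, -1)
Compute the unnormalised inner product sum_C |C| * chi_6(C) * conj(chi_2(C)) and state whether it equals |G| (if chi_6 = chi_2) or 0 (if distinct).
Sum = 0; so <chi_6, chi_2> = 0 (distinct irreducibles are orthogonal).

Compute term by term over conjugacy classes (|C| * chi_6(C) * conj(chi_2(C))):
  1*(2)*conj(1) + 1*(2)*conj(1) + 2*(-1/2 + sqrt(5)/2)*conj(1) + 2*(-sqrt(5)/2 - 1/2)*conj(1) + 2*(-sqrt(5)/2 - 1/2)*conj(1) + 2*(-1/2 + sqrt(5)/2)*conj(1) + 5*(0)*conj(-1) + 5*(0)*conj(-1)
  = (2) + (2) + (-1 + sqrt(5)) + (-sqrt(5) - 1) + (-sqrt(5) - 1) + (-1 + sqrt(5)) + (0) + (0)
  = 0.
Dividing by |G| = 20 gives 0/20 = 0, matching the row-orthogonality relation <chi_6, chi_2> = [chi_6 = chi_2].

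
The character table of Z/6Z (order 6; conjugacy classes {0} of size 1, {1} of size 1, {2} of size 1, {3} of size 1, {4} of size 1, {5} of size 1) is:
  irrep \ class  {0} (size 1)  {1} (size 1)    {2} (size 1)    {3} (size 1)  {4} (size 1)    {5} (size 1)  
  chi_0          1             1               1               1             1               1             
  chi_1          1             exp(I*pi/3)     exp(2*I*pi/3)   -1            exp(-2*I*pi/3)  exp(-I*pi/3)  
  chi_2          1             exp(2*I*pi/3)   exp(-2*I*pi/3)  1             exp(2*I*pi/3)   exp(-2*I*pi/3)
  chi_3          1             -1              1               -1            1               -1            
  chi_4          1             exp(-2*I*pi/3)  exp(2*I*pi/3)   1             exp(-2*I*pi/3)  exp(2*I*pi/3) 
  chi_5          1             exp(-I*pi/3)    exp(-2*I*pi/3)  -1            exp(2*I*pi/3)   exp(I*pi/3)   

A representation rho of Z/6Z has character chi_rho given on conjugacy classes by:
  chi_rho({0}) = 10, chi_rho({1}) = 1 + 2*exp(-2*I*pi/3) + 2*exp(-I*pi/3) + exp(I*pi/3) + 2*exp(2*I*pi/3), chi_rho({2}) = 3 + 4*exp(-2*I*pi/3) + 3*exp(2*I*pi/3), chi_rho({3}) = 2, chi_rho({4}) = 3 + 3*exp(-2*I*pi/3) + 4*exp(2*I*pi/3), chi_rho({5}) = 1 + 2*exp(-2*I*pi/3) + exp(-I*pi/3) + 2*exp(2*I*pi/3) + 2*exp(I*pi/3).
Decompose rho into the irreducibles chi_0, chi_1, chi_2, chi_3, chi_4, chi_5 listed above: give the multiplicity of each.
Multiplicities: chi_0: 2, chi_1: 1, chi_2: 2, chi_3: 1, chi_4: 2, chi_5: 2.

Working: Use <chi_rho, chi> = (1/|G|) sum_C |C| * chi_rho(C) * conj(chi(C)) with |G| = 6 for each irreducible chi in the table:
  <chi_rho, chi_0> = (1/6)[1*(10)*conj(1) + 1*(1 + 2*exp(-2*I*pi/3) + 2*exp(-I*pi/3) + exp(I*pi/3) + 2*exp(2*I*pi/3))*conj(1) + 1*(3 + 4*exp(-2*I*pi/3) + 3*exp(2*I*pi/3))*conj(1) + 1*(2)*conj(1) + 1*(3 + 3*exp(-2*I*pi/3) + 4*exp(2*I*pi/3))*conj(1) + 1*(1 + 2*exp(-2*I*pi/3) + exp(-I*pi/3) + 2*exp(2*I*pi/3) + 2*exp(I*pi/3))*conj(1)]
      = (1/6)[(10) + (1 + 2*exp(-2*I*pi/3) + 2*exp(-I*pi/3) + exp(I*pi/3) + 2*exp(2*I*pi/3)) + (3 + 4*exp(-2*I*pi/3) + 3*exp(2*I*pi/3)) + (2) + (3 + 3*exp(-2*I*pi/3) + 4*exp(2*I*pi/3)) + (1 + 2*exp(-2*I*pi/3) + exp(-I*pi/3) + 2*exp(2*I*pi/3) + 2*exp(I*pi/3))] = 12/6 = 2
  <chi_rho, chi_1> = (1/6)[1*(10)*conj(1) + 1*(1 + 2*exp(-2*I*pi/3) + 2*exp(-I*pi/3) + exp(I*pi/3) + 2*exp(2*I*pi/3))*conj(exp(I*pi/3)) + 1*(3 + 4*exp(-2*I*pi/3) + 3*exp(2*I*pi/3))*conj(exp(2*I*pi/3)) + 1*(2)*conj(-1) + 1*(3 + 3*exp(-2*I*pi/3) + 4*exp(2*I*pi/3))*conj(exp(-2*I*pi/3)) + 1*(1 + 2*exp(-2*I*pi/3) + exp(-I*pi/3) + 2*exp(2*I*pi/3) + 2*exp(I*pi/3))*conj(exp(-I*pi/3))]
      = (1/6)[(10) + (-1 + 2*exp(-2*I*pi/3) + exp(-I*pi/3) + 2*exp(I*pi/3)) + (3 + 3*exp(-2*I*pi/3) + 4*exp(2*I*pi/3)) + (-2) + (3 + 4*exp(-2*I*pi/3) + 3*exp(2*I*pi/3)) + (-1 + 2*exp(-I*pi/3) + exp(I*pi/3) + 2*exp(2*I*pi/3))] = 6/6 = 1
  <chi_rho, chi_2> = (1/6)[1*(10)*conj(1) + 1*(1 + 2*exp(-2*I*pi/3) + 2*exp(-I*pi/3) + exp(I*pi/3) + 2*exp(2*I*pi/3))*conj(exp(2*I*pi/3)) + 1*(3 + 4*exp(-2*I*pi/3) + 3*exp(2*I*pi/3))*conj(exp(-2*I*pi/3)) + 1*(2)*conj(1) + 1*(3 + 3*exp(-2*I*pi/3) + 4*exp(2*I*pi/3))*conj(exp(2*I*pi/3)) + 1*(1 + 2*exp(-2*I*pi/3) + exp(-I*pi/3) + 2*exp(2*I*pi/3) + 2*exp(I*pi/3))*conj(exp(-2*I*pi/3))]
      = (1/6)[(10) + (-1) + (1) + (2) + (1) + (-1)] = 12/6 = 2
  <chi_rho, chi_3> = (1/6)[1*(10)*conj(1) + 1*(1 + 2*exp(-2*I*pi/3) + 2*exp(-I*pi/3) + exp(I*pi/3) + 2*exp(2*I*pi/3))*conj(-1) + 1*(3 + 4*exp(-2*I*pi/3) + 3*exp(2*I*pi/3))*conj(1) + 1*(2)*conj(-1) + 1*(3 + 3*exp(-2*I*pi/3) + 4*exp(2*I*pi/3))*conj(1) + 1*(1 + 2*exp(-2*I*pi/3) + exp(-I*pi/3) + 2*exp(2*I*pi/3) + 2*exp(I*pi/3))*conj(-1)]
      = (1/6)[(10) + (-1 - 2*exp(2*I*pi/3) - exp(I*pi/3) - 2*exp(-I*pi/3) - 2*exp(-2*I*pi/3)) + (3 + 4*exp(-2*I*pi/3) + 3*exp(2*I*pi/3)) + (-2) + (3 + 3*exp(-2*I*pi/3) + 4*exp(2*I*pi/3)) + (-1 - 2*exp(I*pi/3) - 2*exp(2*I*pi/3) - exp(-I*pi/3) - 2*exp(-2*I*pi/3))] = 6/6 = 1
  <chi_rho, chi_4> = (1/6)[1*(10)*conj(1) + 1*(1 + 2*exp(-2*I*pi/3) + 2*exp(-I*pi/3) + exp(I*pi/3) + 2*exp(2*I*pi/3))*conj(exp(-2*I*pi/3)) + 1*(3 + 4*exp(-2*I*pi/3) + 3*exp(2*I*pi/3))*conj(exp(2*I*pi/3)) + 1*(2)*conj(1) + 1*(3 + 3*exp(-2*I*pi/3) + 4*exp(2*I*pi/3))*conj(exp(-2*I*pi/3)) + 1*(1 + 2*exp(-2*I*pi/3) + exp(-I*pi/3) + 2*exp(2*I*pi/3) + 2*exp(I*pi/3))*conj(exp(2*I*pi/3))]
      = (1/6)[(10) + (1 + 2*exp(-2*I*pi/3) + exp(2*I*pi/3) + 2*exp(I*pi/3)) + (3 + 3*exp(-2*I*pi/3) + 4*exp(2*I*pi/3)) + (2) + (3 + 4*exp(-2*I*pi/3) + 3*exp(2*I*pi/3)) + (1 + 2*exp(-I*pi/3) + exp(-2*I*pi/3) + 2*exp(2*I*pi/3))] = 12/6 = 2
  <chi_rho, chi_5> = (1/6)[1*(10)*conj(1) + 1*(1 + 2*exp(-2*I*pi/3) + 2*exp(-I*pi/3) + exp(I*pi/3) + 2*exp(2*I*pi/3))*conj(exp(-I*pi/3)) + 1*(3 + 4*exp(-2*I*pi/3) + 3*exp(2*I*pi/3))*conj(exp(-2*I*pi/3)) + 1*(2)*conj(-1) + 1*(3 + 3*exp(-2*I*pi/3) + 4*exp(2*I*pi/3))*conj(exp(2*I*pi/3)) + 1*(1 + 2*exp(-2*I*pi/3) + exp(-I*pi/3) + 2*exp(2*I*pi/3) + 2*exp(I*pi/3))*conj(exp(I*pi/3))]
      = (1/6)[(10) + (1) + (1) + (-2) + (1) + (1)] = 12/6 = 2
(Exp terms are combined using exp(i*s)*conj(exp(i*t)) = exp(i*(s-t)), and sums of them are collapsed using the identity that for every m > 1 the m distinct m-th roots of unity sum to 0, e.g. 1 + exp(2*I*pi/3) + exp(-2*I*pi/3) = 0.)
Dimension check: dim(rho) = sum (mult * dim) = 2*1 + 1*1 + 2*1 + 1*1 + 2*1 + 2*1 = 10 = chi_rho(e) = 10.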